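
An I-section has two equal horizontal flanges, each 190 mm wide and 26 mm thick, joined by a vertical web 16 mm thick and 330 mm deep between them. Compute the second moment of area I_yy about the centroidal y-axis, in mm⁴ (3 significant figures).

I_yy ≈ 2.98 × 10⁷ mm⁴

Decompose the section into non-overlapping parts with the origin at the bottom-left of its bounding rectangle.
Bottom flange: 190 × 26, A = 4 940 mm², x = 95 mm, Ī = 14 861 167 mm⁴.
Web: 16 × 330, A = 5 280 mm², x = 95 mm, Ī = 112 640 mm⁴.
Top flange: 190 × 26, A = 4 940 mm², x = 95 mm, Ī = 14 861 167 mm⁴.
By symmetry the centroid is at mid-width, x̄ = 95 mm.
All pieces are centred on the centroidal y-axis, so I = ΣĪ = 29 834 973 mm⁴.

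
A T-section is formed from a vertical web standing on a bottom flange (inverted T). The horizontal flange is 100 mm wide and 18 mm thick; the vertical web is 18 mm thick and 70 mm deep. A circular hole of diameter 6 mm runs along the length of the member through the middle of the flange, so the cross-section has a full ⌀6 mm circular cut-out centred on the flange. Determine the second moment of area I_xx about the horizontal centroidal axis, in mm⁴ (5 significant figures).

I_xx ≈ 1.9886 × 10⁶ mm⁴

Decompose the section into non-overlapping parts with the origin at the bottom-left of its bounding rectangle.
Flange: 100 × 18, A = 1 800 mm², y = 9 mm, Ī = 48 600 mm⁴.
Web: 18 × 70, A = 1 260 mm², y = 53 mm, Ī = 514 500 mm⁴.
Hole (subtracted): ⌀6, A = 28.27433 mm², y = 9 mm, Ī = 63.61725 mm⁴.
Centroid: ȳ = ΣA·y / ΣA = 27.28661 mm.
Transfer each piece to the horizontal centroidal axis using Ī + A·d² with d = y − 27.28661:
  flange: d = -18.28661 mm → contributes +650520.5 mm⁴
  web: d = 25.71339 mm → contributes +1 347 584 mm⁴
  hole: d = -18.28661 mm → contributes −9518.563 mm⁴
Total I = 1 988 586 mm⁴.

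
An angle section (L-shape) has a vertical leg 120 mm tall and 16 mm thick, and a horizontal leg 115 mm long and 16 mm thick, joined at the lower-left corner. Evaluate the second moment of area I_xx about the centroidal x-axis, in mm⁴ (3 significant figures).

I_xx ≈ 4.68 × 10⁶ mm⁴

Split into non-overlapping primitives; take the origin at the lower-left of the bounding box.
Vertical leg: 16 × 120, A = 1 920 mm², y = 60 mm, Ī = 2 304 000 mm⁴.
Horizontal leg (remainder): 99 × 16, A = 1 584 mm², y = 8 mm, Ī = 33 792 mm⁴.
Centroid: ȳ = ΣA·y / ΣA = 36.493 mm.
Transfer each piece to the centroidal x-axis using Ī + A·d² with d = y − 36.493:
  vertical leg: d = 23.507 mm → contributes +3 364 938 mm⁴
  horizontal leg (remainder): d = -28.493 mm → contributes +1 319 778 mm⁴
Total I = 4 684 716 mm⁴.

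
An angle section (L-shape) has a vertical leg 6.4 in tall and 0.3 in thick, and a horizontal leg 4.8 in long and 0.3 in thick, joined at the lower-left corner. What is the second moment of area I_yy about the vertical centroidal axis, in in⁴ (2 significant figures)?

I_yy ≈ 6.9 in⁴

Split into non-overlapping primitives; take the origin at the lower-left of the bounding box.
Vertical leg: 0.3 × 6.4, A = 1.92 in², x = 0.15 in, Ī = 0.0144 in⁴.
Horizontal leg (remainder): 4.5 × 0.3, A = 1.35 in², x = 2.55 in, Ī = 2.278 in⁴.
Centroid: x̄ = ΣA·x / ΣA = 1.141 in.
Transfer each piece to the vertical centroidal axis using Ī + A·d² with d = x − 1.141:
  vertical leg: d = -0.9908 in → contributes +1.899 in⁴
  horizontal leg (remainder): d = 1.409 in → contributes +4.959 in⁴
Total I = 6.858 in⁴.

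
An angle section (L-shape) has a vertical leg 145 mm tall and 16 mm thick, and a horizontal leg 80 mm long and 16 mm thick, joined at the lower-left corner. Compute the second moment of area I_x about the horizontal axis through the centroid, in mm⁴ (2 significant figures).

I_x ≈ 7.0 × 10⁶ mm⁴

Treat the section as a set of non-overlapping primitives; coordinates are from the bounding-box lower-left.
Vertical leg: 16 × 145, A = 2 320 mm², y = 72.5 mm, Ī = 4 064 833 mm⁴.
Horizontal leg (remainder): 64 × 16, A = 1 024 mm², y = 8 mm, Ī = 21 845 mm⁴.
Centroid: ȳ = ΣA·y / ΣA = 52.75 mm.
Transfer each piece to the horizontal axis through the centroid using Ī + A·d² with d = y − 52.75:
  vertical leg: d = 19.75 mm → contributes +4 969 888 mm⁴
  horizontal leg (remainder): d = -44.75 mm → contributes +2 072 360 mm⁴
Total I = 7 042 248 mm⁴.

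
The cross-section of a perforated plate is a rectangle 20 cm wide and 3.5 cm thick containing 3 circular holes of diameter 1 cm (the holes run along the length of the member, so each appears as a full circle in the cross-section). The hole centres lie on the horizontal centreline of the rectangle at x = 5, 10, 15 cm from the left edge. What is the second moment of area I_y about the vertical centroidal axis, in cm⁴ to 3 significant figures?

Break the section into simple shapes (no overlaps), measuring from the bottom-left corner of the bounding box.
Plate: 20 × 3.5, A = 70 cm², x = 10 cm, Ī = 2333.3 cm⁴.
Hole 1 (subtracted): ⌀1, A = 0.7854 cm², x = 5 cm, Ī = 0.049087 cm⁴.
Hole 2 (subtracted): ⌀1, A = 0.7854 cm², x = 10 cm, Ī = 0.049087 cm⁴.
Hole 3 (subtracted): ⌀1, A = 0.7854 cm², x = 15 cm, Ī = 0.049087 cm⁴.
By symmetry the centroid is at mid-width, x̄ = 10 cm.
Transfer each piece to the vertical centroidal axis using Ī + A·d² with d = x − 10:
  plate: d = 0 cm → contributes +2333.3 cm⁴
  hole 1: d = -5 cm → contributes −19.684 cm⁴
  hole 2: d = 0 cm → contributes −0.049087 cm⁴
  hole 3: d = 5 cm → contributes −19.684 cm⁴
Total I = 2293.9 cm⁴.

I_y ≈ 2290 cm⁴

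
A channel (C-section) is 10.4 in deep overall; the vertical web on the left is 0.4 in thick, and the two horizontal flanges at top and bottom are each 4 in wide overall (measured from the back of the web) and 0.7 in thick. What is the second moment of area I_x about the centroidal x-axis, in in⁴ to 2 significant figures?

Decompose the section into non-overlapping parts with the origin at the bottom-left of its bounding rectangle.
Web: 0.4 × 10.4, A = 4.16 in², y = 5.2 in, Ī = 37.5 in⁴.
Top flange (beyond web): 3.6 × 0.7, A = 2.52 in², y = 10.05 in, Ī = 0.1029 in⁴.
Bottom flange (beyond web): 3.6 × 0.7, A = 2.52 in², y = 0.35 in, Ī = 0.1029 in⁴.
By symmetry the centroid is at mid-height, ȳ = 5.2 in.
Transfer each piece to the centroidal x-axis using Ī + A·d² with d = y − 5.2:
  web: d = 0 in → contributes +37.5 in⁴
  top flange (beyond web): d = 4.85 in → contributes +59.38 in⁴
  bottom flange (beyond web): d = -4.85 in → contributes +59.38 in⁴
Total I = 156.3 in⁴.

I_x ≈ 160 in⁴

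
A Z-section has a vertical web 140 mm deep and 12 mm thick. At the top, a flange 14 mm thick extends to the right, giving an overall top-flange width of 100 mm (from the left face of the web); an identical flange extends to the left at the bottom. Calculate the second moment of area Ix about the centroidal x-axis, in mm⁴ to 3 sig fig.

Treat the section as a set of non-overlapping primitives; coordinates are from the bounding-box lower-left.
Web: 12 × 140, A = 1 680 mm², y = 70 mm, Ī = 2 744 000 mm⁴.
Top flange (beyond web): 88 × 14, A = 1 232 mm², y = 133 mm, Ī = 20 123 mm⁴.
Bottom flange (beyond web): 88 × 14, A = 1 232 mm², y = 7 mm, Ī = 20 123 mm⁴.
Centroid: ȳ = ΣA·y / ΣA = 70 mm.
Transfer each piece to the centroidal x-axis using Ī + A·d² with d = y − 70:
  web: d = 0 mm → contributes +2 744 000 mm⁴
  top flange (beyond web): d = 63 mm → contributes +4 909 931 mm⁴
  bottom flange (beyond web): d = -63 mm → contributes +4 909 931 mm⁴
Total I = 12 563 861 mm⁴.

Ix ≈ 1.26 × 10⁷ mm⁴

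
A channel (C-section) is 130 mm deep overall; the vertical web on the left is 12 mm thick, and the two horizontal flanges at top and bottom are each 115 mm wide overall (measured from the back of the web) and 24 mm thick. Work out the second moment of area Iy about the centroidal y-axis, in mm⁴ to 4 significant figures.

Iy ≈ 8.310 × 10⁶ mm⁴

Decompose the section into non-overlapping parts with the origin at the bottom-left of its bounding rectangle.
Web: 12 × 130, A = 1 560 mm², x = 6 mm, Ī = 18 720 mm⁴.
Top flange (beyond web): 103 × 24, A = 2 472 mm², x = 63.5 mm, Ī = 2 185 454 mm⁴.
Bottom flange (beyond web): 103 × 24, A = 2 472 mm², x = 63.5 mm, Ī = 2 185 454 mm⁴.
Centroid: x̄ = ΣA·x / ΣA = 49.7085 mm.
Transfer each piece to the centroidal y-axis using Ī + A·d² with d = x − 49.7085:
  web: d = -43.7085 mm → contributes +2 998 994 mm⁴
  top flange (beyond web): d = 13.7915 mm → contributes +2 655 643 mm⁴
  bottom flange (beyond web): d = 13.7915 mm → contributes +2 655 643 mm⁴
Total I = 8 310 279 mm⁴.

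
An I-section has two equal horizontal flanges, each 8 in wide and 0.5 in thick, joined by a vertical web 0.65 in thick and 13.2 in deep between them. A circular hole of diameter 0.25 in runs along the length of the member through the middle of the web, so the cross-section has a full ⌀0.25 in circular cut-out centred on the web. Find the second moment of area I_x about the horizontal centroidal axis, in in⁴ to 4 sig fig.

Decompose the section into non-overlapping parts with the origin at the bottom-left of its bounding rectangle.
Bottom flange: 8 × 0.5, A = 4 in², y = 0.25 in, Ī = 0.0833333 in⁴.
Web: 0.65 × 13.2, A = 8.58 in², y = 7.1 in, Ī = 124.582 in⁴.
Top flange: 8 × 0.5, A = 4 in², y = 13.95 in, Ī = 0.0833333 in⁴.
Hole (subtracted): ⌀0.25, A = 0.0490874 in², y = 7.1 in, Ī = 0.000191748 in⁴.
By symmetry the centroid is at mid-height, ȳ = 7.1 in.
Transfer each piece to the horizontal centroidal axis using Ī + A·d² with d = y − 7.1:
  bottom flange: d = -6.85 in → contributes +187.773 in⁴
  web: d = 0 in → contributes +124.582 in⁴
  top flange: d = 6.85 in → contributes +187.773 in⁴
  hole: d = 0 in → contributes −0.000191748 in⁴
Total I = 500.128 in⁴.

I_x ≈ 500.1 in⁴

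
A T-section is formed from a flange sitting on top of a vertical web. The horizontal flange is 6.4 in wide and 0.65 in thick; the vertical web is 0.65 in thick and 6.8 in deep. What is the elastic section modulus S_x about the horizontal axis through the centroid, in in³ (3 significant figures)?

Split into non-overlapping primitives; take the origin at the lower-left of the bounding box.
Flange: 6.4 × 0.65, A = 4.16 in², y = 7.125 in, Ī = 0.14647 in⁴.
Web: 0.65 × 6.8, A = 4.42 in², y = 3.4 in, Ī = 17.032 in⁴.
Centroid: ȳ = ΣA·y / ΣA = 5.2061 in.
Transfer each piece to the horizontal axis through the centroid using Ī + A·d² with d = y − 5.2061:
  flange: d = 1.9189 in → contributes +15.465 in⁴
  web: d = -1.8061 in → contributes +31.449 in⁴
Total I = 46.914 in⁴.
Extreme fibre distance c = 5.2061 in; S = I/c = 9.0114 in³.

S_x ≈ 9.01 in³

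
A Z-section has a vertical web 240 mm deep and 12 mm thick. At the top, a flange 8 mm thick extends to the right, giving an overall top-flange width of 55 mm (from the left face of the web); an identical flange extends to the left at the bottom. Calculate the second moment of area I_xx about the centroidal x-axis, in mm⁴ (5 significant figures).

I_xx ≈ 2.3085 × 10⁷ mm⁴

Decompose the section into non-overlapping parts with the origin at the bottom-left of its bounding rectangle.
Web: 12 × 240, A = 2 880 mm², y = 120 mm, Ī = 13 824 000 mm⁴.
Top flange (beyond web): 43 × 8, A = 344 mm², y = 236 mm, Ī = 1834.667 mm⁴.
Bottom flange (beyond web): 43 × 8, A = 344 mm², y = 4 mm, Ī = 1834.667 mm⁴.
Centroid: ȳ = ΣA·y / ΣA = 120 mm.
Transfer each piece to the centroidal x-axis using Ī + A·d² with d = y − 120:
  web: d = 0 mm → contributes +13 824 000 mm⁴
  top flange (beyond web): d = 116 mm → contributes +4 630 699 mm⁴
  bottom flange (beyond web): d = -116 mm → contributes +4 630 699 mm⁴
Total I = 23 085 397 mm⁴.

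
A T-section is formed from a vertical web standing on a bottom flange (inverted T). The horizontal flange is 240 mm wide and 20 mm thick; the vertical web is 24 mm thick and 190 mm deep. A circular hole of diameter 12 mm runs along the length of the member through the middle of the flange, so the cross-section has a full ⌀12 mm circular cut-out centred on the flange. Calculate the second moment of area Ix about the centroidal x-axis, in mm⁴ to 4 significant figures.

Decompose the section into non-overlapping parts with the origin at the bottom-left of its bounding rectangle.
Flange: 240 × 20, A = 4 800 mm², y = 10 mm, Ī = 160 000 mm⁴.
Web: 24 × 190, A = 4 560 mm², y = 115 mm, Ī = 13 718 000 mm⁴.
Hole (subtracted): ⌀12, A = 113.097 mm², y = 10 mm, Ī = 1017.88 mm⁴.
Centroid: ȳ = ΣA·y / ΣA = 61.7795 mm.
Transfer each piece to the centroidal x-axis using Ī + A·d² with d = y − 61.7795:
  flange: d = -51.7795 mm → contributes +13 029 360 mm⁴
  web: d = 53.2205 mm → contributes +26 633 842 mm⁴
  hole: d = -51.7795 mm → contributes −304 245 mm⁴
Total I = 39 358 957 mm⁴.

Ix ≈ 3.936 × 10⁷ mm⁴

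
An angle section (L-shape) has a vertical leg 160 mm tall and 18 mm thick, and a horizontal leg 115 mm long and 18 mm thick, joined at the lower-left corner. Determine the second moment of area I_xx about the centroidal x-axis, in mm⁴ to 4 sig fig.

I_xx ≈ 1.167 × 10⁷ mm⁴

Decompose the section into non-overlapping parts with the origin at the bottom-left of its bounding rectangle.
Vertical leg: 18 × 160, A = 2 880 mm², y = 80 mm, Ī = 6 144 000 mm⁴.
Horizontal leg (remainder): 97 × 18, A = 1 746 mm², y = 9 mm, Ī = 47 142 mm⁴.
Centroid: ȳ = ΣA·y / ΣA = 53.2023 mm.
Transfer each piece to the centroidal x-axis using Ī + A·d² with d = y − 53.2023:
  vertical leg: d = 26.7977 mm → contributes +8 212 171 mm⁴
  horizontal leg (remainder): d = -44.2023 mm → contributes +3 458 558 mm⁴
Total I = 11 670 729 mm⁴.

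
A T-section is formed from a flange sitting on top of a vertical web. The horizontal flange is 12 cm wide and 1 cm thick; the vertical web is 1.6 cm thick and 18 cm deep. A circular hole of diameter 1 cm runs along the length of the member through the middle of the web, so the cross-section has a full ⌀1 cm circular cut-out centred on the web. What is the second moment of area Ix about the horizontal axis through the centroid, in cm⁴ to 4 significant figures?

Split into non-overlapping primitives; take the origin at the lower-left of the bounding box.
Flange: 12 × 1, A = 12 cm², y = 18.5 cm, Ī = 1 cm⁴.
Web: 1.6 × 18, A = 28.8 cm², y = 9 cm, Ī = 777.6 cm⁴.
Hole (subtracted): ⌀1, A = 0.785398 cm², y = 9 cm, Ī = 0.0490874 cm⁴.
Centroid: ȳ = ΣA·y / ΣA = 11.849 cm.
Transfer each piece to the horizontal axis through the centroid using Ī + A·d² with d = y − 11.849:
  flange: d = 6.65104 cm → contributes +531.836 cm⁴
  web: d = -2.84896 cm → contributes +1011.36 cm⁴
  hole: d = -2.84896 cm → contributes −6.42383 cm⁴
Total I = 1536.77 cm⁴.

Ix ≈ 1537 cm⁴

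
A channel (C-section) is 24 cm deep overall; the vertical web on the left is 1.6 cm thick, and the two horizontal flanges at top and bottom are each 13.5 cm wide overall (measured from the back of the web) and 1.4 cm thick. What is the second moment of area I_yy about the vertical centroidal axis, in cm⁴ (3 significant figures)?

Treat the section as a set of non-overlapping primitives; coordinates are from the bounding-box lower-left.
Web: 1.6 × 24, A = 38.4 cm², x = 0.8 cm, Ī = 8.192 cm⁴.
Top flange (beyond web): 11.9 × 1.4, A = 16.66 cm², x = 7.55 cm, Ī = 196.6 cm⁴.
Bottom flange (beyond web): 11.9 × 1.4, A = 16.66 cm², x = 7.55 cm, Ī = 196.6 cm⁴.
Centroid: x̄ = ΣA·x / ΣA = 3.9359 cm.
Transfer each piece to the vertical centroidal axis using Ī + A·d² with d = x − 3.9359:
  web: d = -3.1359 cm → contributes +385.82 cm⁴
  top flange (beyond web): d = 3.6141 cm → contributes +414.2 cm⁴
  bottom flange (beyond web): d = 3.6141 cm → contributes +414.2 cm⁴
Total I = 1214.2 cm⁴.

I_yy ≈ 1210 cm⁴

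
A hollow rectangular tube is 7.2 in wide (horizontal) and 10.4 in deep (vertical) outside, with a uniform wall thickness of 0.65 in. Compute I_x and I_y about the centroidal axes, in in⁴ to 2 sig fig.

Split into non-overlapping primitives; take the origin at the lower-left of the bounding box.
Outer rectangle: 7.2 × 10.4, A = 74.88 in², y = 5.2 in, Ī = 674.9 in⁴.
Inner void (subtracted): 5.9 × 9.1, A = 53.69 in², y = 5.2 in, Ī = 370.5 in⁴.
By symmetry the centroid is at mid-height, ȳ = 5.2 in.
All pieces are centred on the centroidal x-axis, so I = ΣĪ (holes subtracted) = 304.4 in⁴.
Repeating about the centroidal y-axis gives I_y = 167.7 in⁴.

I_x ≈ 300 in⁴, I_y ≈ 170 in⁴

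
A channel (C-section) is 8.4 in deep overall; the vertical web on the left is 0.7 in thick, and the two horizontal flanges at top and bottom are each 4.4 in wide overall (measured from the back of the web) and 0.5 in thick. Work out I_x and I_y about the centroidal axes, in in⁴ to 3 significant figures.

I_x ≈ 92.4 in⁴, I_y ≈ 15.5 in⁴

Decompose the section into non-overlapping parts with the origin at the bottom-left of its bounding rectangle.
Web: 0.7 × 8.4, A = 5.88 in², y = 4.2 in, Ī = 34.574 in⁴.
Top flange (beyond web): 3.7 × 0.5, A = 1.85 in², y = 8.15 in, Ī = 0.038542 in⁴.
Bottom flange (beyond web): 3.7 × 0.5, A = 1.85 in², y = 0.25 in, Ī = 0.038542 in⁴.
By symmetry the centroid is at mid-height, ȳ = 4.2 in.
Transfer each piece to the centroidal x-axis using Ī + A·d² with d = y − 4.2:
  web: d = 0 in → contributes +34.574 in⁴
  top flange (beyond web): d = 3.95 in → contributes +28.903 in⁴
  bottom flange (beyond web): d = -3.95 in → contributes +28.903 in⁴
Total I = 92.381 in⁴.
For the y-axis: x̄ = 1.1997 in.
Repeating about the centroidal y-axis gives I_y = 15.453 in⁴.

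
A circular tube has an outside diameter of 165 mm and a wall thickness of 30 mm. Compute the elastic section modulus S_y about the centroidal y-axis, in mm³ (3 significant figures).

S_y ≈ 3.69 × 10⁵ mm³

Split into non-overlapping primitives; take the origin at the lower-left of the bounding box.
Outer circle: ⌀165, A = 21 382 mm², x = 82.5 mm, Ī = 36 383 601 mm⁴.
Bore (subtracted): ⌀105, A = 8 659 mm², x = 82.5 mm, Ī = 5 966 602 mm⁴.
By symmetry the centroid is at mid-width, x̄ = 82.5 mm.
All pieces are centred on the centroidal y-axis, so I = ΣĪ (holes subtracted) = 30 416 998 mm⁴.
Extreme fibre distance c = 82.5 mm; S = I/c = 368 691 mm³.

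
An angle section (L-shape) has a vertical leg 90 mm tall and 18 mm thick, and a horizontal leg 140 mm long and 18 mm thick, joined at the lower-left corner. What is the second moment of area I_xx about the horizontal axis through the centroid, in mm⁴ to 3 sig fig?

I_xx ≈ 2.36 × 10⁶ mm⁴

Decompose the section into non-overlapping parts with the origin at the bottom-left of its bounding rectangle.
Vertical leg: 18 × 90, A = 1 620 mm², y = 45 mm, Ī = 1 093 500 mm⁴.
Horizontal leg (remainder): 122 × 18, A = 2 196 mm², y = 9 mm, Ī = 59 292 mm⁴.
Centroid: ȳ = ΣA·y / ΣA = 24.283 mm.
Transfer each piece to the horizontal axis through the centroid using Ī + A·d² with d = y − 24.283:
  vertical leg: d = 20.717 mm → contributes +1 788 793 mm⁴
  horizontal leg (remainder): d = -15.283 mm → contributes +572 213 mm⁴
Total I = 2 361 006 mm⁴.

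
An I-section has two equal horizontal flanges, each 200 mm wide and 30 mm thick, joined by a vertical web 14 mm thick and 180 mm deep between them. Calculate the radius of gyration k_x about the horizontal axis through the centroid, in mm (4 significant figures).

k_x ≈ 98.19 mm

Decompose the section into non-overlapping parts with the origin at the bottom-left of its bounding rectangle.
Bottom flange: 200 × 30, A = 6 000 mm², y = 15 mm, Ī = 450 000 mm⁴.
Web: 14 × 180, A = 2 520 mm², y = 120 mm, Ī = 6 804 000 mm⁴.
Top flange: 200 × 30, A = 6 000 mm², y = 225 mm, Ī = 450 000 mm⁴.
By symmetry the centroid is at mid-height, ȳ = 120 mm.
Transfer each piece to the horizontal axis through the centroid using Ī + A·d² with d = y − 120:
  bottom flange: d = -105 mm → contributes +66 600 000 mm⁴
  web: d = 0 mm → contributes +6 804 000 mm⁴
  top flange: d = 105 mm → contributes +66 600 000 mm⁴
Total I = 140 004 000 mm⁴.
Radius of gyration: k = √(I/A) = √(140 004 000 / 14 520) = 98.1944 mm.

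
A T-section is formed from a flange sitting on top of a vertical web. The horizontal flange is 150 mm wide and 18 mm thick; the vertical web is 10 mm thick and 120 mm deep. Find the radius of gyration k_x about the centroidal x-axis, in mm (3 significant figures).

Treat the section as a set of non-overlapping primitives; coordinates are from the bounding-box lower-left.
Flange: 150 × 18, A = 2 700 mm², y = 129 mm, Ī = 72 900 mm⁴.
Web: 10 × 120, A = 1 200 mm², y = 60 mm, Ī = 1 440 000 mm⁴.
Centroid: ȳ = ΣA·y / ΣA = 107.77 mm.
Transfer each piece to the centroidal x-axis using Ī + A·d² with d = y − 107.77:
  flange: d = 21.231 mm → contributes +1 289 913 mm⁴
  web: d = -47.769 mm → contributes +4 178 279 mm⁴
Total I = 5 468 192 mm⁴.
Radius of gyration: k = √(I/A) = √(5 468 192 / 3 900) = 37.445 mm.

k_x ≈ 37.4 mm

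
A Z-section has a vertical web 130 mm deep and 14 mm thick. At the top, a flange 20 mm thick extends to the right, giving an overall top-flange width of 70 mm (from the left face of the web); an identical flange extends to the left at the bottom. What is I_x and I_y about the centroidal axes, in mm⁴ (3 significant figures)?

Break the section into simple shapes (no overlaps), measuring from the bottom-left corner of the bounding box.
Web: 14 × 130, A = 1 820 mm², y = 65 mm, Ī = 2 563 167 mm⁴.
Top flange (beyond web): 56 × 20, A = 1 120 mm², y = 120 mm, Ī = 37 333 mm⁴.
Bottom flange (beyond web): 56 × 20, A = 1 120 mm², y = 10 mm, Ī = 37 333 mm⁴.
Centroid: ȳ = ΣA·y / ΣA = 65 mm.
Transfer each piece to the centroidal x-axis using Ī + A·d² with d = y − 65:
  web: d = 0 mm → contributes +2 563 167 mm⁴
  top flange (beyond web): d = 55 mm → contributes +3 425 333 mm⁴
  bottom flange (beyond web): d = -55 mm → contributes +3 425 333 mm⁴
Total I = 9 413 833 mm⁴.
For the y-axis: x̄ = 63 mm.
Repeating about the centroidal y-axis gives I_y = 3 359 113 mm⁴.

I_x ≈ 9.41 × 10⁶ mm⁴, I_y ≈ 3.36 × 10⁶ mm⁴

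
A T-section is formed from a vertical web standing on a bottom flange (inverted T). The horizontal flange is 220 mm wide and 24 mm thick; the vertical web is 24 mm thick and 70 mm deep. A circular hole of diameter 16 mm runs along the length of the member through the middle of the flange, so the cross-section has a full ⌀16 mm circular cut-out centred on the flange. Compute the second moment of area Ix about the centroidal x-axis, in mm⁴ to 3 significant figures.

Break the section into simple shapes (no overlaps), measuring from the bottom-left corner of the bounding box.
Flange: 220 × 24, A = 5 280 mm², y = 12 mm, Ī = 253 440 mm⁴.
Web: 24 × 70, A = 1 680 mm², y = 59 mm, Ī = 686 000 mm⁴.
Hole (subtracted): ⌀16, A = 201.06 mm², y = 12 mm, Ī = 3 217 mm⁴.
Centroid: ȳ = ΣA·y / ΣA = 23.682 mm.
Transfer each piece to the centroidal x-axis using Ī + A·d² with d = y − 23.682:
  flange: d = -11.682 mm → contributes +974 035 mm⁴
  web: d = 35.318 mm → contributes +2 781 530 mm⁴
  hole: d = -11.682 mm → contributes −30 657 mm⁴
Total I = 3 724 908 mm⁴.

Ix ≈ 3.72 × 10⁶ mm⁴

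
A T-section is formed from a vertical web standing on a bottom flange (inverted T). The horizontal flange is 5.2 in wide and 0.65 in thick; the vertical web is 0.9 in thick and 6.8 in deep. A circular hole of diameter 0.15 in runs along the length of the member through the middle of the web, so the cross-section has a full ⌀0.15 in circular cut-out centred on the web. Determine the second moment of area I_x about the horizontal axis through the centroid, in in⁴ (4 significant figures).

Break the section into simple shapes (no overlaps), measuring from the bottom-left corner of the bounding box.
Flange: 5.2 × 0.65, A = 3.38 in², y = 0.325 in, Ī = 0.119004 in⁴.
Web: 0.9 × 6.8, A = 6.12 in², y = 4.05 in, Ī = 23.5824 in⁴.
Hole (subtracted): ⌀0.15, A = 0.0176715 in², y = 4.05 in, Ī = 0.0000248505 in⁴.
Centroid: ȳ = ΣA·y / ΣA = 2.72221 in.
Transfer each piece to the horizontal axis through the centroid using Ī + A·d² with d = y − 2.72221:
  flange: d = -2.39721 in → contributes +19.5426 in⁴
  web: d = 1.32779 in → contributes +34.3721 in⁴
  hole: d = 1.32779 in → contributes −0.0311799 in⁴
Total I = 53.8835 in⁴.

I_x ≈ 53.88 in⁴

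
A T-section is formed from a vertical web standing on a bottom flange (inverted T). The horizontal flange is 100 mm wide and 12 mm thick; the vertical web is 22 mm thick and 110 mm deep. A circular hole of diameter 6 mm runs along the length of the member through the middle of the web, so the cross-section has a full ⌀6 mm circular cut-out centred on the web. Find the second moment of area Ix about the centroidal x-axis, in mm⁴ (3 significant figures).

Ix ≈ 5.43 × 10⁶ mm⁴

Treat the section as a set of non-overlapping primitives; coordinates are from the bounding-box lower-left.
Flange: 100 × 12, A = 1 200 mm², y = 6 mm, Ī = 14 400 mm⁴.
Web: 22 × 110, A = 2 420 mm², y = 67 mm, Ī = 2 440 167 mm⁴.
Hole (subtracted): ⌀6, A = 28.274 mm², y = 67 mm, Ī = 63.617 mm⁴.
Centroid: ȳ = ΣA·y / ΣA = 46.62 mm.
Transfer each piece to the centroidal x-axis using Ī + A·d² with d = y − 46.62:
  flange: d = -40.62 mm → contributes +1 994 364 mm⁴
  web: d = 20.38 mm → contributes +3 445 317 mm⁴
  hole: d = 20.38 mm → contributes −11 807 mm⁴
Total I = 5 427 874 mm⁴.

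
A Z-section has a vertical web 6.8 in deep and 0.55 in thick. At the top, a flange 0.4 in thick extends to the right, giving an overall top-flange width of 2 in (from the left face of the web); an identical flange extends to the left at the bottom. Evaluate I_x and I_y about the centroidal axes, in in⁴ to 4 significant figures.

Split into non-overlapping primitives; take the origin at the lower-left of the bounding box.
Web: 0.55 × 6.8, A = 3.74 in², y = 3.4 in, Ī = 14.4115 in⁴.
Top flange (beyond web): 1.45 × 0.4, A = 0.58 in², y = 6.6 in, Ī = 0.00773333 in⁴.
Bottom flange (beyond web): 1.45 × 0.4, A = 0.58 in², y = 0.2 in, Ī = 0.00773333 in⁴.
Centroid: ȳ = ΣA·y / ΣA = 3.4 in.
Transfer each piece to the centroidal x-axis using Ī + A·d² with d = y − 3.4:
  web: d = 0 in → contributes +14.4115 in⁴
  top flange (beyond web): d = 3.2 in → contributes +5.94693 in⁴
  bottom flange (beyond web): d = -3.2 in → contributes +5.94693 in⁴
Total I = 26.3053 in⁴.
For the y-axis: x̄ = 1.725 in.
Repeating about the centroidal y-axis gives I_y = 1.45752 in⁴.

I_x ≈ 26.31 in⁴, I_y ≈ 1.458 in⁴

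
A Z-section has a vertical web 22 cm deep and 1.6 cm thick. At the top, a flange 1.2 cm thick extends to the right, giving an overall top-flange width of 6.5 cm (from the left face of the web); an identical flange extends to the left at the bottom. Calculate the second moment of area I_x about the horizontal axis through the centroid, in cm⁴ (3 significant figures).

Decompose the section into non-overlapping parts with the origin at the bottom-left of its bounding rectangle.
Web: 1.6 × 22, A = 35.2 cm², y = 11 cm, Ī = 1419.7 cm⁴.
Top flange (beyond web): 4.9 × 1.2, A = 5.88 cm², y = 21.4 cm, Ī = 0.7056 cm⁴.
Bottom flange (beyond web): 4.9 × 1.2, A = 5.88 cm², y = 0.6 cm, Ī = 0.7056 cm⁴.
Centroid: ȳ = ΣA·y / ΣA = 11 cm.
Transfer each piece to the horizontal axis through the centroid using Ī + A·d² with d = y − 11:
  web: d = 0 cm → contributes +1419.7 cm⁴
  top flange (beyond web): d = 10.4 cm → contributes +636.69 cm⁴
  bottom flange (beyond web): d = -10.4 cm → contributes +636.69 cm⁴
Total I = 2693.1 cm⁴.

I_x ≈ 2690 cm⁴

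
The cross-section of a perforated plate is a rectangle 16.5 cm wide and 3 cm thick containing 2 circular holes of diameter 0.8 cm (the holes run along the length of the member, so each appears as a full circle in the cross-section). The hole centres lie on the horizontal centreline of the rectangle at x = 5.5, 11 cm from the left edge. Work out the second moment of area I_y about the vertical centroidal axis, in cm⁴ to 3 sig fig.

I_y ≈ 1120 cm⁴

Split into non-overlapping primitives; take the origin at the lower-left of the bounding box.
Plate: 16.5 × 3, A = 49.5 cm², x = 8.25 cm, Ī = 1 123 cm⁴.
Hole 1 (subtracted): ⌀0.8, A = 0.50265 cm², x = 5.5 cm, Ī = 0.020106 cm⁴.
Hole 2 (subtracted): ⌀0.8, A = 0.50265 cm², x = 11 cm, Ī = 0.020106 cm⁴.
By symmetry the centroid is at mid-width, x̄ = 8.25 cm.
Transfer each piece to the vertical centroidal axis using Ī + A·d² with d = x − 8.25:
  plate: d = 0 cm → contributes +1 123 cm⁴
  hole 1: d = -2.75 cm → contributes −3.8214 cm⁴
  hole 2: d = 2.75 cm → contributes −3.8214 cm⁴
Total I = 1115.4 cm⁴.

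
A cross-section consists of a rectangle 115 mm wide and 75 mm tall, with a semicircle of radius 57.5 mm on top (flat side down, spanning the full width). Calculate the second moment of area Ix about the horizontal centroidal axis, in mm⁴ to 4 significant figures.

Ix ≈ 1.766 × 10⁷ mm⁴

Decompose the section into non-overlapping parts with the origin at the bottom-left of its bounding rectangle.
Rectangular body: 115 × 75, A = 8 625 mm², y = 37.5 mm, Ī = 4 042 969 mm⁴.
Semicircular cap: semicircle r = 57.5, A = 5193.45 mm², y = 99.4038 mm, Ī = 1 199 785 mm⁴.
Centroid: ȳ = ΣA·y / ΣA = 60.7656 mm.
Transfer each piece to the horizontal centroidal axis using Ī + A·d² with d = y − 60.7656:
  rectangular body: d = -23.2656 mm → contributes +8 711 560 mm⁴
  semicircular cap: d = 38.6382 mm → contributes +8 953 136 mm⁴
Total I = 17 664 696 mm⁴.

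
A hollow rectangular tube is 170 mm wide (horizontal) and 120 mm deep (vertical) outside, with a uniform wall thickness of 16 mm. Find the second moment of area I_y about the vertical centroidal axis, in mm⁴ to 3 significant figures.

I_y ≈ 2.99 × 10⁷ mm⁴

Break the section into simple shapes (no overlaps), measuring from the bottom-left corner of the bounding box.
Outer rectangle: 170 × 120, A = 20 400 mm², x = 85 mm, Ī = 49 130 000 mm⁴.
Inner void (subtracted): 138 × 88, A = 12 144 mm², x = 85 mm, Ī = 19 272 528 mm⁴.
By symmetry the centroid is at mid-width, x̄ = 85 mm.
All pieces are centred on the vertical centroidal axis, so I = ΣĪ (holes subtracted) = 29 857 472 mm⁴.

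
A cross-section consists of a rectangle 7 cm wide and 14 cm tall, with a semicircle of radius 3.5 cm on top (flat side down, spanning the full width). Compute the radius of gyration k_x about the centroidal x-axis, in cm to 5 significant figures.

Treat the section as a set of non-overlapping primitives; coordinates are from the bounding-box lower-left.
Rectangular body: 7 × 14, A = 98 cm², y = 7 cm, Ī = 1600.667 cm⁴.
Semicircular cap: semicircle r = 3.5, A = 19.24226 cm², y = 15.48545 cm, Ī = 16.4704 cm⁴.
Centroid: ȳ = ΣA·y / ΣA = 8.392664 cm.
Transfer each piece to the centroidal x-axis using Ī + A·d² with d = y − 8.392664:
  rectangular body: d = -1.392664 cm → contributes +1790.739 cm⁴
  semicircular cap: d = 7.092782 cm → contributes +984.5012 cm⁴
Total I = 2775.24 cm⁴.
Radius of gyration: k = √(I/A) = √(2775.24 / 117.2423) = 4.865284 cm.

k_x ≈ 4.8653 cm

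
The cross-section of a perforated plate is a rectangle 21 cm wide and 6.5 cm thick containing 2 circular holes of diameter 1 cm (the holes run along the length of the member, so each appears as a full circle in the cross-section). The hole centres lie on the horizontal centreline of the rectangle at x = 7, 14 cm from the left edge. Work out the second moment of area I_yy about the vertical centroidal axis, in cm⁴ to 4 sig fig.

I_yy ≈ 4997 cm⁴

Decompose the section into non-overlapping parts with the origin at the bottom-left of its bounding rectangle.
Plate: 21 × 6.5, A = 136.5 cm², x = 10.5 cm, Ī = 5016.38 cm⁴.
Hole 1 (subtracted): ⌀1, A = 0.785398 cm², x = 7 cm, Ī = 0.0490874 cm⁴.
Hole 2 (subtracted): ⌀1, A = 0.785398 cm², x = 14 cm, Ī = 0.0490874 cm⁴.
By symmetry the centroid is at mid-width, x̄ = 10.5 cm.
Transfer each piece to the vertical centroidal axis using Ī + A·d² with d = x − 10.5:
  plate: d = 0 cm → contributes +5016.38 cm⁴
  hole 1: d = -3.5 cm → contributes −9.67021 cm⁴
  hole 2: d = 3.5 cm → contributes −9.67021 cm⁴
Total I = 4997.03 cm⁴.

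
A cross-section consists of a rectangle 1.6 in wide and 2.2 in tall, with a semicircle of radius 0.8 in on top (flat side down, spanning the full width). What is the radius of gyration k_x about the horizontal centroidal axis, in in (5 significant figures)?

k_x ≈ 0.82568 in

Split into non-overlapping primitives; take the origin at the lower-left of the bounding box.
Rectangular body: 1.6 × 2.2, A = 3.52 in², y = 1.1 in, Ī = 1.419733 in⁴.
Semicircular cap: semicircle r = 0.8, A = 1.00531 in², y = 2.539531 in, Ī = 0.04495645 in⁴.
Centroid: ȳ = ΣA·y / ΣA = 1.419796 in.
Transfer each piece to the horizontal centroidal axis using Ī + A·d² with d = y − 1.419796:
  rectangular body: d = -0.3197956 in → contributes +1.779721 in⁴
  semicircular cap: d = 1.119735 in → contributes +1.30542 in⁴
Total I = 3.085141 in⁴.
Radius of gyration: k = √(I/A) = √(3.085141 / 4.52531) = 0.825683 in.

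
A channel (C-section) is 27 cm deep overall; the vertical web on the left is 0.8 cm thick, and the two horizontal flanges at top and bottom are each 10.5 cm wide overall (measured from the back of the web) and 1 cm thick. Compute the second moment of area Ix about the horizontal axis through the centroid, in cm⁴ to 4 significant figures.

Decompose the section into non-overlapping parts with the origin at the bottom-left of its bounding rectangle.
Web: 0.8 × 27, A = 21.6 cm², y = 13.5 cm, Ī = 1312.2 cm⁴.
Top flange (beyond web): 9.7 × 1, A = 9.7 cm², y = 26.5 cm, Ī = 0.808333 cm⁴.
Bottom flange (beyond web): 9.7 × 1, A = 9.7 cm², y = 0.5 cm, Ī = 0.808333 cm⁴.
By symmetry the centroid is at mid-height, ȳ = 13.5 cm.
Transfer each piece to the horizontal axis through the centroid using Ī + A·d² with d = y − 13.5:
  web: d = 0 cm → contributes +1312.2 cm⁴
  top flange (beyond web): d = 13 cm → contributes +1640.11 cm⁴
  bottom flange (beyond web): d = -13 cm → contributes +1640.11 cm⁴
Total I = 4592.42 cm⁴.

Ix ≈ 4592 cm⁴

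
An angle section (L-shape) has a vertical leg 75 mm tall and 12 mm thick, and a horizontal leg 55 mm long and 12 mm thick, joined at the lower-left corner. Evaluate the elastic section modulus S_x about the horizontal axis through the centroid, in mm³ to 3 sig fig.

S_x ≈ 1.54 × 10⁴ mm³

Treat the section as a set of non-overlapping primitives; coordinates are from the bounding-box lower-left.
Vertical leg: 12 × 75, A = 900 mm², y = 37.5 mm, Ī = 421 875 mm⁴.
Horizontal leg (remainder): 43 × 12, A = 516 mm², y = 6 mm, Ī = 6 192 mm⁴.
Centroid: ȳ = ΣA·y / ΣA = 26.021 mm.
Transfer each piece to the horizontal axis through the centroid using Ī + A·d² with d = y − 26.021:
  vertical leg: d = 11.479 mm → contributes +540 462 mm⁴
  horizontal leg (remainder): d = -20.021 mm → contributes +213 030 mm⁴
Total I = 753 491 mm⁴.
Extreme fibre distance c = 48.979 mm; S = I/c = 15 384 mm³.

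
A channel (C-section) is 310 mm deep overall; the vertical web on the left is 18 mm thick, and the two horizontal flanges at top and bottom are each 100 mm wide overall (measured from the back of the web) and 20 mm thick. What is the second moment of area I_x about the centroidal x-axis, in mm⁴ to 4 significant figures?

Split into non-overlapping primitives; take the origin at the lower-left of the bounding box.
Web: 18 × 310, A = 5 580 mm², y = 155 mm, Ī = 44 686 500 mm⁴.
Top flange (beyond web): 82 × 20, A = 1 640 mm², y = 300 mm, Ī = 54666.7 mm⁴.
Bottom flange (beyond web): 82 × 20, A = 1 640 mm², y = 10 mm, Ī = 54666.7 mm⁴.
By symmetry the centroid is at mid-height, ȳ = 155 mm.
Transfer each piece to the centroidal x-axis using Ī + A·d² with d = y − 155:
  web: d = 0 mm → contributes +44 686 500 mm⁴
  top flange (beyond web): d = 145 mm → contributes +34 535 667 mm⁴
  bottom flange (beyond web): d = -145 mm → contributes +34 535 667 mm⁴
Total I = 113 757 833 mm⁴.

I_x ≈ 1.138 × 10⁸ mm⁴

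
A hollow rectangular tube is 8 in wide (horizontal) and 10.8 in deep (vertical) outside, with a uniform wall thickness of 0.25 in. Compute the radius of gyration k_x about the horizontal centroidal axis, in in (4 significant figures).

k_x ≈ 4.140 in

Split into non-overlapping primitives; take the origin at the lower-left of the bounding box.
Outer rectangle: 8 × 10.8, A = 86.4 in², y = 5.4 in, Ī = 839.808 in⁴.
Inner void (subtracted): 7.5 × 10.3, A = 77.25 in², y = 5.4 in, Ī = 682.954 in⁴.
By symmetry the centroid is at mid-height, ȳ = 5.4 in.
All pieces are centred on the horizontal centroidal axis, so I = ΣĪ (holes subtracted) = 156.854 in⁴.
Radius of gyration: k = √(I/A) = √(156.854 / 9.15) = 4.14035 in.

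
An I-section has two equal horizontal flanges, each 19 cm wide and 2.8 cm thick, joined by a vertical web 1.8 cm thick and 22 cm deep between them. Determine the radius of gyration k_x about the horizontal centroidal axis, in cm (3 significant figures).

Break the section into simple shapes (no overlaps), measuring from the bottom-left corner of the bounding box.
Bottom flange: 19 × 2.8, A = 53.2 cm², y = 1.4 cm, Ī = 34.757 cm⁴.
Web: 1.8 × 22, A = 39.6 cm², y = 13.8 cm, Ī = 1597.2 cm⁴.
Top flange: 19 × 2.8, A = 53.2 cm², y = 26.2 cm, Ī = 34.757 cm⁴.
By symmetry the centroid is at mid-height, ȳ = 13.8 cm.
Transfer each piece to the horizontal centroidal axis using Ī + A·d² with d = y − 13.8:
  bottom flange: d = -12.4 cm → contributes +8214.8 cm⁴
  web: d = 0 cm → contributes +1597.2 cm⁴
  top flange: d = 12.4 cm → contributes +8214.8 cm⁴
Total I = 18 027 cm⁴.
Radius of gyration: k = √(I/A) = √(18 027 / 146) = 11.112 cm.

k_x ≈ 11.1 cm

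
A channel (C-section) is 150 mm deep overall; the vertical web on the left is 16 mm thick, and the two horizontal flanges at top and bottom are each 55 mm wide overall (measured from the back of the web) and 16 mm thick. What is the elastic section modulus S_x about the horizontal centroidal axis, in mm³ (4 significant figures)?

S_x ≈ 1.351 × 10⁵ mm³

Split into non-overlapping primitives; take the origin at the lower-left of the bounding box.
Web: 16 × 150, A = 2 400 mm², y = 75 mm, Ī = 4 500 000 mm⁴.
Top flange (beyond web): 39 × 16, A = 624 mm², y = 142 mm, Ī = 13 312 mm⁴.
Bottom flange (beyond web): 39 × 16, A = 624 mm², y = 8 mm, Ī = 13 312 mm⁴.
By symmetry the centroid is at mid-height, ȳ = 75 mm.
Transfer each piece to the horizontal centroidal axis using Ī + A·d² with d = y − 75:
  web: d = 0 mm → contributes +4 500 000 mm⁴
  top flange (beyond web): d = 67 mm → contributes +2 814 448 mm⁴
  bottom flange (beyond web): d = -67 mm → contributes +2 814 448 mm⁴
Total I = 10 128 896 mm⁴.
Extreme fibre distance c = 75 mm; S = I/c = 135 052 mm³.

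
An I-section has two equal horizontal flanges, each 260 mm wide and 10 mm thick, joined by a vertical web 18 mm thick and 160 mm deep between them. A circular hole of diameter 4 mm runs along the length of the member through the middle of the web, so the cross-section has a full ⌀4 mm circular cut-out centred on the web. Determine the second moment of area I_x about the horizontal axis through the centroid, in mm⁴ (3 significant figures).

Split into non-overlapping primitives; take the origin at the lower-left of the bounding box.
Bottom flange: 260 × 10, A = 2 600 mm², y = 5 mm, Ī = 21 667 mm⁴.
Web: 18 × 160, A = 2 880 mm², y = 90 mm, Ī = 6 144 000 mm⁴.
Top flange: 260 × 10, A = 2 600 mm², y = 175 mm, Ī = 21 667 mm⁴.
Hole (subtracted): ⌀4, A = 12.566 mm², y = 90 mm, Ī = 12.566 mm⁴.
By symmetry the centroid is at mid-height, ȳ = 90 mm.
Transfer each piece to the horizontal axis through the centroid using Ī + A·d² with d = y − 90:
  bottom flange: d = -85 mm → contributes +18 806 667 mm⁴
  web: d = 0 mm → contributes +6 144 000 mm⁴
  top flange: d = 85 mm → contributes +18 806 667 mm⁴
  hole: d = 0 mm → contributes −12.566 mm⁴
Total I = 43 757 321 mm⁴.

I_x ≈ 4.38 × 10⁷ mm⁴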